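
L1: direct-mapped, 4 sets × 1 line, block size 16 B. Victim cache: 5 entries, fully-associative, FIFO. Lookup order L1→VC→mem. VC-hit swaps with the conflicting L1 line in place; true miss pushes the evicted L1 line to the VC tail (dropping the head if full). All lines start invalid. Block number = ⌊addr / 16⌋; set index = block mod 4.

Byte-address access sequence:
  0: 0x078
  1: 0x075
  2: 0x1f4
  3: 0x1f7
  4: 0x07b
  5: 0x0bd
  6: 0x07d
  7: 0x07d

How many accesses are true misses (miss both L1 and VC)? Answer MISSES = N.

MISSES = 3

0: 0x78 (blk 7, set 3) → MISS  vc=[]
1: 0x75 (blk 7, set 3) → L1-HIT  vc=[]
2: 0x1f4 (blk 31, set 3) → MISS  vc=[7]
3: 0x1f7 (blk 31, set 3) → L1-HIT  vc=[7]
4: 0x7b (blk 7, set 3) → VC-HIT  vc=[31]
5: 0xbd (blk 11, set 3) → MISS  vc=[31, 7]
6: 0x7d (blk 7, set 3) → VC-HIT  vc=[31, 11]
7: 0x7d (blk 7, set 3) → L1-HIT  vc=[31, 11]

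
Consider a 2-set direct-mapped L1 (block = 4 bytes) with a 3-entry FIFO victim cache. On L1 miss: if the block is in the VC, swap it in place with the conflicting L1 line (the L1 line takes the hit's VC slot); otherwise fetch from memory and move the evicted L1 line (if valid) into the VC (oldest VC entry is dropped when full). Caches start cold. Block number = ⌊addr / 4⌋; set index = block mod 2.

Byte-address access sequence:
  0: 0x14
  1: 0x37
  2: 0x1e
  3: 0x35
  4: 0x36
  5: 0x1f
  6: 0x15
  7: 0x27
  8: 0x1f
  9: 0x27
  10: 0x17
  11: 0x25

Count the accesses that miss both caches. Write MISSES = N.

MISSES = 4

0: 0x14 (blk 5, set 1) → MISS  vc=[]
1: 0x37 (blk 13, set 1) → MISS  vc=[5]
2: 0x1e (blk 7, set 1) → MISS  vc=[5, 13]
3: 0x35 (blk 13, set 1) → VC-HIT  vc=[5, 7]
4: 0x36 (blk 13, set 1) → L1-HIT  vc=[5, 7]
5: 0x1f (blk 7, set 1) → VC-HIT  vc=[5, 13]
6: 0x15 (blk 5, set 1) → VC-HIT  vc=[7, 13]
7: 0x27 (blk 9, set 1) → MISS  vc=[7, 13, 5]
8: 0x1f (blk 7, set 1) → VC-HIT  vc=[9, 13, 5]
9: 0x27 (blk 9, set 1) → VC-HIT  vc=[7, 13, 5]
10: 0x17 (blk 5, set 1) → VC-HIT  vc=[7, 13, 9]
11: 0x25 (blk 9, set 1) → VC-HIT  vc=[7, 13, 5]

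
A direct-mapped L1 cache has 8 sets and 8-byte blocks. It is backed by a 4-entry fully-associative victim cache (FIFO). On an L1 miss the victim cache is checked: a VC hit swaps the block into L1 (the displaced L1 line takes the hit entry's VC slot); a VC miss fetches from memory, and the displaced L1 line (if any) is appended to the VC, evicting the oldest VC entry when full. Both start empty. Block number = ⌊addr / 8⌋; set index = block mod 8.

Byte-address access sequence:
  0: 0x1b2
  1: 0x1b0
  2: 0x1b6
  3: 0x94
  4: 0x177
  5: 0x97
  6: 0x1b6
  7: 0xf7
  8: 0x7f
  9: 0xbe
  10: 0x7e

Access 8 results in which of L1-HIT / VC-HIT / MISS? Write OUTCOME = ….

0: 0x1b2 (blk 54, set 6) → MISS  vc=[]
1: 0x1b0 (blk 54, set 6) → L1-HIT  vc=[]
2: 0x1b6 (blk 54, set 6) → L1-HIT  vc=[]
3: 0x94 (blk 18, set 2) → MISS  vc=[]
4: 0x177 (blk 46, set 6) → MISS  vc=[54]
5: 0x97 (blk 18, set 2) → L1-HIT  vc=[54]
6: 0x1b6 (blk 54, set 6) → VC-HIT  vc=[46]
7: 0xf7 (blk 30, set 6) → MISS  vc=[46, 54]
8: 0x7f (blk 15, set 7) → MISS  vc=[46, 54]
9: 0xbe (blk 23, set 7) → MISS  vc=[46, 54, 15]
10: 0x7e (blk 15, set 7) → VC-HIT  vc=[46, 54, 23]

OUTCOME = MISS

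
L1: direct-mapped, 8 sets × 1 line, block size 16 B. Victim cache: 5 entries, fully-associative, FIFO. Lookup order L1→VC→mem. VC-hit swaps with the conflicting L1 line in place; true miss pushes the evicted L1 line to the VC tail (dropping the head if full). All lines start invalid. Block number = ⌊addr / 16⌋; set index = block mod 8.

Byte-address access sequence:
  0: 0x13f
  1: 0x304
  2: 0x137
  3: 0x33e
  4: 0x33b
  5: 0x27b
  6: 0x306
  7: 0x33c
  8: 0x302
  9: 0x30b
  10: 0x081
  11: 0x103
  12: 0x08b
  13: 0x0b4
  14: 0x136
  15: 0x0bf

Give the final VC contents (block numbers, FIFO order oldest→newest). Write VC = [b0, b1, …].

  [0] addr=0x13f blk=19 s=3: MISS | VC []
  [1] addr=0x304 blk=48 s=0: MISS | VC []
  [2] addr=0x137 blk=19 s=3: L1-HIT | VC []
  [3] addr=0x33e blk=51 s=3: MISS | VC [19]
  [4] addr=0x33b blk=51 s=3: L1-HIT | VC [19]
  [5] addr=0x27b blk=39 s=7: MISS | VC [19]
  [6] addr=0x306 blk=48 s=0: L1-HIT | VC [19]
  [7] addr=0x33c blk=51 s=3: L1-HIT | VC [19]
  [8] addr=0x302 blk=48 s=0: L1-HIT | VC [19]
  [9] addr=0x30b blk=48 s=0: L1-HIT | VC [19]
  [10] addr=0x81 blk=8 s=0: MISS | VC [19, 48]
  [11] addr=0x103 blk=16 s=0: MISS | VC [19, 48, 8]
  [12] addr=0x8b blk=8 s=0: VC-HIT | VC [19, 48, 16]
  [13] addr=0xb4 blk=11 s=3: MISS | VC [19, 48, 16, 51]
  [14] addr=0x136 blk=19 s=3: VC-HIT | VC [11, 48, 16, 51]
  [15] addr=0xbf blk=11 s=3: VC-HIT | VC [19, 48, 16, 51]

VC = [19, 48, 16, 51]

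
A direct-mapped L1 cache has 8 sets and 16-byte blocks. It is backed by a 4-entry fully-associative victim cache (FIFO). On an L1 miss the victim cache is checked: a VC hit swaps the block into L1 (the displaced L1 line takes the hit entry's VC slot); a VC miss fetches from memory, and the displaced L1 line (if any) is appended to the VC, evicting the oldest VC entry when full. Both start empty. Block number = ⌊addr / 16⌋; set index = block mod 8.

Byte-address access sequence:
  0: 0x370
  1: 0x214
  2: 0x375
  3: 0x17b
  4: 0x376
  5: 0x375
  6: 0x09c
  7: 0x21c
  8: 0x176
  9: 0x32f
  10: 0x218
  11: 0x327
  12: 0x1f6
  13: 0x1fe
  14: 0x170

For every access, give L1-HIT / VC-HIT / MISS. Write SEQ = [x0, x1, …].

SEQ = [MISS, MISS, L1-HIT, MISS, VC-HIT, L1-HIT, MISS, VC-HIT, VC-HIT, MISS, L1-HIT, L1-HIT, MISS, L1-HIT, VC-HIT]

  [0] addr=0x370 blk=55 s=7: MISS | VC []
  [1] addr=0x214 blk=33 s=1: MISS | VC []
  [2] addr=0x375 blk=55 s=7: L1-HIT | VC []
  [3] addr=0x17b blk=23 s=7: MISS | VC [55]
  [4] addr=0x376 blk=55 s=7: VC-HIT | VC [23]
  [5] addr=0x375 blk=55 s=7: L1-HIT | VC [23]
  [6] addr=0x9c blk=9 s=1: MISS | VC [23, 33]
  [7] addr=0x21c blk=33 s=1: VC-HIT | VC [23, 9]
  [8] addr=0x176 blk=23 s=7: VC-HIT | VC [55, 9]
  [9] addr=0x32f blk=50 s=2: MISS | VC [55, 9]
  [10] addr=0x218 blk=33 s=1: L1-HIT | VC [55, 9]
  [11] addr=0x327 blk=50 s=2: L1-HIT | VC [55, 9]
  [12] addr=0x1f6 blk=31 s=7: MISS | VC [55, 9, 23]
  [13] addr=0x1fe blk=31 s=7: L1-HIT | VC [55, 9, 23]
  [14] addr=0x170 blk=23 s=7: VC-HIT | VC [55, 9, 31]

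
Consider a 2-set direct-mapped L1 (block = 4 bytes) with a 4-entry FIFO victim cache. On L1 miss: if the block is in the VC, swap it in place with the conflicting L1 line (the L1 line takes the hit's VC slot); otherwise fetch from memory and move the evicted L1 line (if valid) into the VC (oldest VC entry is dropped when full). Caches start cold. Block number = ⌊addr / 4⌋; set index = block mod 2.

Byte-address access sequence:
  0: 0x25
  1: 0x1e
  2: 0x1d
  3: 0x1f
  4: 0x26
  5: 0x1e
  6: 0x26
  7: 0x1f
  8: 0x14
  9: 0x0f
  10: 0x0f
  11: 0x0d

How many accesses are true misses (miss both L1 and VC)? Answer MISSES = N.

#0 0x25→b9/s1 MISS; vc=[]
#1 0x1e→b7/s1 MISS; vc=[9]
#2 0x1d→b7/s1 L1-HIT; vc=[9]
#3 0x1f→b7/s1 L1-HIT; vc=[9]
#4 0x26→b9/s1 VC-HIT; vc=[7]
#5 0x1e→b7/s1 VC-HIT; vc=[9]
#6 0x26→b9/s1 VC-HIT; vc=[7]
#7 0x1f→b7/s1 VC-HIT; vc=[9]
#8 0x14→b5/s1 MISS; vc=[9,7]
#9 0xf→b3/s1 MISS; vc=[9,7,5]
#10 0xf→b3/s1 L1-HIT; vc=[9,7,5]
#11 0xd→b3/s1 L1-HIT; vc=[9,7,5]

MISSES = 4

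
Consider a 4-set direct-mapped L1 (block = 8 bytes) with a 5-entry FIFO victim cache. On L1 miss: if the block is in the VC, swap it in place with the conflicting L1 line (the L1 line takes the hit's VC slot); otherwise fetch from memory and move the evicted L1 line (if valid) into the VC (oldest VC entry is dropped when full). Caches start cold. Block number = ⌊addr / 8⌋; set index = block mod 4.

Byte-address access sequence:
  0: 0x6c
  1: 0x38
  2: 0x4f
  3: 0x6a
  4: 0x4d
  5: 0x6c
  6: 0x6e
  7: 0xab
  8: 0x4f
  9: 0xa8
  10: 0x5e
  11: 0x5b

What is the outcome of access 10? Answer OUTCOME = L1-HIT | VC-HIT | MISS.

OUTCOME = MISS

#0 0x6c→b13/s1 MISS; vc=[]
#1 0x38→b7/s3 MISS; vc=[]
#2 0x4f→b9/s1 MISS; vc=[13]
#3 0x6a→b13/s1 VC-HIT; vc=[9]
#4 0x4d→b9/s1 VC-HIT; vc=[13]
#5 0x6c→b13/s1 VC-HIT; vc=[9]
#6 0x6e→b13/s1 L1-HIT; vc=[9]
#7 0xab→b21/s1 MISS; vc=[9,13]
#8 0x4f→b9/s1 VC-HIT; vc=[21,13]
#9 0xa8→b21/s1 VC-HIT; vc=[9,13]
#10 0x5e→b11/s3 MISS; vc=[9,13,7]
#11 0x5b→b11/s3 L1-HIT; vc=[9,13,7]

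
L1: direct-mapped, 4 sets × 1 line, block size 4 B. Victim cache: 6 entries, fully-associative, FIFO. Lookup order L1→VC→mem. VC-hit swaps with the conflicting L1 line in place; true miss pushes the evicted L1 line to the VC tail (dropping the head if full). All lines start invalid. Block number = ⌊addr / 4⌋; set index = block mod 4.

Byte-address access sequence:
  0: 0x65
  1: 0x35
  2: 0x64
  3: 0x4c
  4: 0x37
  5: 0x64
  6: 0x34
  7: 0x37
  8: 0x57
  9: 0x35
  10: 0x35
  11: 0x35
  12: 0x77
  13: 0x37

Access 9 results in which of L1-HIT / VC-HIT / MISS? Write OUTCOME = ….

OUTCOME = VC-HIT

  [0] addr=0x65 blk=25 s=1: MISS | VC []
  [1] addr=0x35 blk=13 s=1: MISS | VC [25]
  [2] addr=0x64 blk=25 s=1: VC-HIT | VC [13]
  [3] addr=0x4c blk=19 s=3: MISS | VC [13]
  [4] addr=0x37 blk=13 s=1: VC-HIT | VC [25]
  [5] addr=0x64 blk=25 s=1: VC-HIT | VC [13]
  [6] addr=0x34 blk=13 s=1: VC-HIT | VC [25]
  [7] addr=0x37 blk=13 s=1: L1-HIT | VC [25]
  [8] addr=0x57 blk=21 s=1: MISS | VC [25, 13]
  [9] addr=0x35 blk=13 s=1: VC-HIT | VC [25, 21]
  [10] addr=0x35 blk=13 s=1: L1-HIT | VC [25, 21]
  [11] addr=0x35 blk=13 s=1: L1-HIT | VC [25, 21]
  [12] addr=0x77 blk=29 s=1: MISS | VC [25, 21, 13]
  [13] addr=0x37 blk=13 s=1: VC-HIT | VC [25, 21, 29]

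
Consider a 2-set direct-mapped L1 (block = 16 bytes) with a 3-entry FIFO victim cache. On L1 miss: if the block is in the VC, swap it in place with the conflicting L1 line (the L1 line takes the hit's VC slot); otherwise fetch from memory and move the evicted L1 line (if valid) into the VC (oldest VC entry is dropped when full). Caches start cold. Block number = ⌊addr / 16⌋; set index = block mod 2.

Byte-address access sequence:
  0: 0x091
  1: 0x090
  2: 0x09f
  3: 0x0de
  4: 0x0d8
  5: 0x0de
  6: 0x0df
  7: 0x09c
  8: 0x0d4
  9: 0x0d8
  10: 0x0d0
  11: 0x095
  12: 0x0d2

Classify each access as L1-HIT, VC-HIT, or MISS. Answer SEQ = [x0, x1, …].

#0 0x91→b9/s1 MISS; vc=[]
#1 0x90→b9/s1 L1-HIT; vc=[]
#2 0x9f→b9/s1 L1-HIT; vc=[]
#3 0xde→b13/s1 MISS; vc=[9]
#4 0xd8→b13/s1 L1-HIT; vc=[9]
#5 0xde→b13/s1 L1-HIT; vc=[9]
#6 0xdf→b13/s1 L1-HIT; vc=[9]
#7 0x9c→b9/s1 VC-HIT; vc=[13]
#8 0xd4→b13/s1 VC-HIT; vc=[9]
#9 0xd8→b13/s1 L1-HIT; vc=[9]
#10 0xd0→b13/s1 L1-HIT; vc=[9]
#11 0x95→b9/s1 VC-HIT; vc=[13]
#12 0xd2→b13/s1 VC-HIT; vc=[9]

SEQ = [MISS, L1-HIT, L1-HIT, MISS, L1-HIT, L1-HIT, L1-HIT, VC-HIT, VC-HIT, L1-HIT, L1-HIT, VC-HIT, VC-HIT]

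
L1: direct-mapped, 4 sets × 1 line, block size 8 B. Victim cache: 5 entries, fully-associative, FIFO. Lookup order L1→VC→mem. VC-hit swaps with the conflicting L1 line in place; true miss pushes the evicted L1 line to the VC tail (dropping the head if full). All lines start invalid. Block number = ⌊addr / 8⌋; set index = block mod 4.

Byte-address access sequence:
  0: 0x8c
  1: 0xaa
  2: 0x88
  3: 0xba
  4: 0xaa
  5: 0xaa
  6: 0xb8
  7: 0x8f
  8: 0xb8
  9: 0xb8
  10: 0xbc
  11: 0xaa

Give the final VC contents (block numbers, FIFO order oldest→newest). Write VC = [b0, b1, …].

VC = [17]

  [0] addr=0x8c blk=17 s=1: MISS | VC []
  [1] addr=0xaa blk=21 s=1: MISS | VC [17]
  [2] addr=0x88 blk=17 s=1: VC-HIT | VC [21]
  [3] addr=0xba blk=23 s=3: MISS | VC [21]
  [4] addr=0xaa blk=21 s=1: VC-HIT | VC [17]
  [5] addr=0xaa blk=21 s=1: L1-HIT | VC [17]
  [6] addr=0xb8 blk=23 s=3: L1-HIT | VC [17]
  [7] addr=0x8f blk=17 s=1: VC-HIT | VC [21]
  [8] addr=0xb8 blk=23 s=3: L1-HIT | VC [21]
  [9] addr=0xb8 blk=23 s=3: L1-HIT | VC [21]
  [10] addr=0xbc blk=23 s=3: L1-HIT | VC [21]
  [11] addr=0xaa blk=21 s=1: VC-HIT | VC [17]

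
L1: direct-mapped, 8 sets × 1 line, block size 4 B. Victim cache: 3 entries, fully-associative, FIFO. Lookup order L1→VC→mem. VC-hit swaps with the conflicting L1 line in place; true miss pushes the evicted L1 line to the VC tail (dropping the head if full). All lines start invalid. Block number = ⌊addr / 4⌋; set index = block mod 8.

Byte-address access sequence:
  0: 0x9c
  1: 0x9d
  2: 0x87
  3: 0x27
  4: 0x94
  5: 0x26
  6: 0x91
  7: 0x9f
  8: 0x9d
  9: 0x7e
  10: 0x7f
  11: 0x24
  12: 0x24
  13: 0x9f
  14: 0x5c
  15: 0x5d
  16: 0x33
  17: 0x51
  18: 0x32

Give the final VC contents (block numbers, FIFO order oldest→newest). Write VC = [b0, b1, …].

  [0] addr=0x9c blk=39 s=7: MISS | VC []
  [1] addr=0x9d blk=39 s=7: L1-HIT | VC []
  [2] addr=0x87 blk=33 s=1: MISS | VC []
  [3] addr=0x27 blk=9 s=1: MISS | VC [33]
  [4] addr=0x94 blk=37 s=5: MISS | VC [33]
  [5] addr=0x26 blk=9 s=1: L1-HIT | VC [33]
  [6] addr=0x91 blk=36 s=4: MISS | VC [33]
  [7] addr=0x9f blk=39 s=7: L1-HIT | VC [33]
  [8] addr=0x9d blk=39 s=7: L1-HIT | VC [33]
  [9] addr=0x7e blk=31 s=7: MISS | VC [33, 39]
  [10] addr=0x7f blk=31 s=7: L1-HIT | VC [33, 39]
  [11] addr=0x24 blk=9 s=1: L1-HIT | VC [33, 39]
  [12] addr=0x24 blk=9 s=1: L1-HIT | VC [33, 39]
  [13] addr=0x9f blk=39 s=7: VC-HIT | VC [33, 31]
  [14] addr=0x5c blk=23 s=7: MISS | VC [33, 31, 39]
  [15] addr=0x5d blk=23 s=7: L1-HIT | VC [33, 31, 39]
  [16] addr=0x33 blk=12 s=4: MISS | VC [31, 39, 36]
  [17] addr=0x51 blk=20 s=4: MISS | VC [39, 36, 12]
  [18] addr=0x32 blk=12 s=4: VC-HIT | VC [39, 36, 20]

VC = [39, 36, 20]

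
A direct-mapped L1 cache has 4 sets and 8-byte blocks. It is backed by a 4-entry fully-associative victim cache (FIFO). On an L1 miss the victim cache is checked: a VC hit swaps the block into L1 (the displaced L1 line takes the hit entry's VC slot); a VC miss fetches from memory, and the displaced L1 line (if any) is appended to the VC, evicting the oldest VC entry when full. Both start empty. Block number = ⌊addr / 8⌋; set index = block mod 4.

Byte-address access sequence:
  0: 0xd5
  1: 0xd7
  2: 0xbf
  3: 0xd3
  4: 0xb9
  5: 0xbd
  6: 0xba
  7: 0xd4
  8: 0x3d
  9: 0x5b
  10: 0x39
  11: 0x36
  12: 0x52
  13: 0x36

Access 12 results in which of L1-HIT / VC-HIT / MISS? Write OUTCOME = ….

0: 0xd5 (blk 26, set 2) → MISS  vc=[]
1: 0xd7 (blk 26, set 2) → L1-HIT  vc=[]
2: 0xbf (blk 23, set 3) → MISS  vc=[]
3: 0xd3 (blk 26, set 2) → L1-HIT  vc=[]
4: 0xb9 (blk 23, set 3) → L1-HIT  vc=[]
5: 0xbd (blk 23, set 3) → L1-HIT  vc=[]
6: 0xba (blk 23, set 3) → L1-HIT  vc=[]
7: 0xd4 (blk 26, set 2) → L1-HIT  vc=[]
8: 0x3d (blk 7, set 3) → MISS  vc=[23]
9: 0x5b (blk 11, set 3) → MISS  vc=[23, 7]
10: 0x39 (blk 7, set 3) → VC-HIT  vc=[23, 11]
11: 0x36 (blk 6, set 2) → MISS  vc=[23, 11, 26]
12: 0x52 (blk 10, set 2) → MISS  vc=[23, 11, 26, 6]
13: 0x36 (blk 6, set 2) → VC-HIT  vc=[23, 11, 26, 10]

OUTCOME = MISS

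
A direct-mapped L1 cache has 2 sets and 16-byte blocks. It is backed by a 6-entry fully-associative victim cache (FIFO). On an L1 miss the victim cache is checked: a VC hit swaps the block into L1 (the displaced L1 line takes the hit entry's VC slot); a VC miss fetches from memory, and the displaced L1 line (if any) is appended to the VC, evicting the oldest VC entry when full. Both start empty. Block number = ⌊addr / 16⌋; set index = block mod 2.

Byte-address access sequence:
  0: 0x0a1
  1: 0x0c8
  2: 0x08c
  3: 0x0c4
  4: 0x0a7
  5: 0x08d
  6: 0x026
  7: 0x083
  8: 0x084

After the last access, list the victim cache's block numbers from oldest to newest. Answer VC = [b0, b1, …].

0: 0xa1 (blk 10, set 0) → MISS  vc=[]
1: 0xc8 (blk 12, set 0) → MISS  vc=[10]
2: 0x8c (blk 8, set 0) → MISS  vc=[10, 12]
3: 0xc4 (blk 12, set 0) → VC-HIT  vc=[10, 8]
4: 0xa7 (blk 10, set 0) → VC-HIT  vc=[12, 8]
5: 0x8d (blk 8, set 0) → VC-HIT  vc=[12, 10]
6: 0x26 (blk 2, set 0) → MISS  vc=[12, 10, 8]
7: 0x83 (blk 8, set 0) → VC-HIT  vc=[12, 10, 2]
8: 0x84 (blk 8, set 0) → L1-HIT  vc=[12, 10, 2]

VC = [12, 10, 2]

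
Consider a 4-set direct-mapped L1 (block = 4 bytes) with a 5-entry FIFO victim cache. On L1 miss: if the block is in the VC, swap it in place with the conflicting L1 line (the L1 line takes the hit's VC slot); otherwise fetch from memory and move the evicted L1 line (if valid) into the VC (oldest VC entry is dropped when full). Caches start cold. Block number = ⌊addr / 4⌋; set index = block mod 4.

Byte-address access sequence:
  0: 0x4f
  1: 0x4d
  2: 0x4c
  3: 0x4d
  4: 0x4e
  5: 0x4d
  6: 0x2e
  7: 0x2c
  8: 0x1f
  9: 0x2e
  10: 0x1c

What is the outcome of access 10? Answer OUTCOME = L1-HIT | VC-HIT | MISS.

  [0] addr=0x4f blk=19 s=3: MISS | VC []
  [1] addr=0x4d blk=19 s=3: L1-HIT | VC []
  [2] addr=0x4c blk=19 s=3: L1-HIT | VC []
  [3] addr=0x4d blk=19 s=3: L1-HIT | VC []
  [4] addr=0x4e blk=19 s=3: L1-HIT | VC []
  [5] addr=0x4d blk=19 s=3: L1-HIT | VC []
  [6] addr=0x2e blk=11 s=3: MISS | VC [19]
  [7] addr=0x2c blk=11 s=3: L1-HIT | VC [19]
  [8] addr=0x1f blk=7 s=3: MISS | VC [19, 11]
  [9] addr=0x2e blk=11 s=3: VC-HIT | VC [19, 7]
  [10] addr=0x1c blk=7 s=3: VC-HIT | VC [19, 11]

OUTCOME = VC-HIT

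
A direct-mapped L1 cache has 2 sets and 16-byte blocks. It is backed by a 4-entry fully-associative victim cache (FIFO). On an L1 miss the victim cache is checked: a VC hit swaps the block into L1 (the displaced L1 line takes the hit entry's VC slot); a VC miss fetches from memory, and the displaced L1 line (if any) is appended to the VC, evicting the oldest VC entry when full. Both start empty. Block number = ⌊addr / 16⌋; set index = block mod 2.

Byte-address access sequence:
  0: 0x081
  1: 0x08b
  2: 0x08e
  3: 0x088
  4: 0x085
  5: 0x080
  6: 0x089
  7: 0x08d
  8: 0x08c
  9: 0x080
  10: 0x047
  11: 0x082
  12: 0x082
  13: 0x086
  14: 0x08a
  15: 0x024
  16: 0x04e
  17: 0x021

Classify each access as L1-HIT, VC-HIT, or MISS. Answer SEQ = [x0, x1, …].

#0 0x81→b8/s0 MISS; vc=[]
#1 0x8b→b8/s0 L1-HIT; vc=[]
#2 0x8e→b8/s0 L1-HIT; vc=[]
#3 0x88→b8/s0 L1-HIT; vc=[]
#4 0x85→b8/s0 L1-HIT; vc=[]
#5 0x80→b8/s0 L1-HIT; vc=[]
#6 0x89→b8/s0 L1-HIT; vc=[]
#7 0x8d→b8/s0 L1-HIT; vc=[]
#8 0x8c→b8/s0 L1-HIT; vc=[]
#9 0x80→b8/s0 L1-HIT; vc=[]
#10 0x47→b4/s0 MISS; vc=[8]
#11 0x82→b8/s0 VC-HIT; vc=[4]
#12 0x82→b8/s0 L1-HIT; vc=[4]
#13 0x86→b8/s0 L1-HIT; vc=[4]
#14 0x8a→b8/s0 L1-HIT; vc=[4]
#15 0x24→b2/s0 MISS; vc=[4,8]
#16 0x4e→b4/s0 VC-HIT; vc=[2,8]
#17 0x21→b2/s0 VC-HIT; vc=[4,8]

SEQ = [MISS, L1-HIT, L1-HIT, L1-HIT, L1-HIT, L1-HIT, L1-HIT, L1-HIT, L1-HIT, L1-HIT, MISS, VC-HIT, L1-HIT, L1-HIT, L1-HIT, MISS, VC-HIT, VC-HIT]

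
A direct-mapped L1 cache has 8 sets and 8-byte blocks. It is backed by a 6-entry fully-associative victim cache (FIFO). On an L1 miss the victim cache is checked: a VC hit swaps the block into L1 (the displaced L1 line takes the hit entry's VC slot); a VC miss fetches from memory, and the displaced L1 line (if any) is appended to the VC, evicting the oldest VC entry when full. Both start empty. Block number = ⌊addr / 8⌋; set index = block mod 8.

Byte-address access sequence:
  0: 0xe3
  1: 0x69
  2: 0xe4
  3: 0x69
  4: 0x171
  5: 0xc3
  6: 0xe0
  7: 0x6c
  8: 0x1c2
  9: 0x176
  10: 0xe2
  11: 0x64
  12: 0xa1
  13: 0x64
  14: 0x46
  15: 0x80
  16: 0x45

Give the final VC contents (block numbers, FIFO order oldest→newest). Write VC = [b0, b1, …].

  [0] addr=0xe3 blk=28 s=4: MISS | VC []
  [1] addr=0x69 blk=13 s=5: MISS | VC []
  [2] addr=0xe4 blk=28 s=4: L1-HIT | VC []
  [3] addr=0x69 blk=13 s=5: L1-HIT | VC []
  [4] addr=0x171 blk=46 s=6: MISS | VC []
  [5] addr=0xc3 blk=24 s=0: MISS | VC []
  [6] addr=0xe0 blk=28 s=4: L1-HIT | VC []
  [7] addr=0x6c blk=13 s=5: L1-HIT | VC []
  [8] addr=0x1c2 blk=56 s=0: MISS | VC [24]
  [9] addr=0x176 blk=46 s=6: L1-HIT | VC [24]
  [10] addr=0xe2 blk=28 s=4: L1-HIT | VC [24]
  [11] addr=0x64 blk=12 s=4: MISS | VC [24, 28]
  [12] addr=0xa1 blk=20 s=4: MISS | VC [24, 28, 12]
  [13] addr=0x64 blk=12 s=4: VC-HIT | VC [24, 28, 20]
  [14] addr=0x46 blk=8 s=0: MISS | VC [24, 28, 20, 56]
  [15] addr=0x80 blk=16 s=0: MISS | VC [24, 28, 20, 56, 8]
  [16] addr=0x45 blk=8 s=0: VC-HIT | VC [24, 28, 20, 56, 16]

VC = [24, 28, 20, 56, 16]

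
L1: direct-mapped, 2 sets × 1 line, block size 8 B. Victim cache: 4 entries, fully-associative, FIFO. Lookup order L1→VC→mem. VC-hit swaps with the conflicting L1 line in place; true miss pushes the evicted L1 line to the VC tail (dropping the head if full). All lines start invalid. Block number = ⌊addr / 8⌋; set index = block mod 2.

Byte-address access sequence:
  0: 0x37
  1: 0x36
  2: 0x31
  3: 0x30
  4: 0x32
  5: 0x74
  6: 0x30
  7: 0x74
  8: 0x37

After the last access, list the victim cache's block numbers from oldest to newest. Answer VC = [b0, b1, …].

VC = [14]

  [0] addr=0x37 blk=6 s=0: MISS | VC []
  [1] addr=0x36 blk=6 s=0: L1-HIT | VC []
  [2] addr=0x31 blk=6 s=0: L1-HIT | VC []
  [3] addr=0x30 blk=6 s=0: L1-HIT | VC []
  [4] addr=0x32 blk=6 s=0: L1-HIT | VC []
  [5] addr=0x74 blk=14 s=0: MISS | VC [6]
  [6] addr=0x30 blk=6 s=0: VC-HIT | VC [14]
  [7] addr=0x74 blk=14 s=0: VC-HIT | VC [6]
  [8] addr=0x37 blk=6 s=0: VC-HIT | VC [14]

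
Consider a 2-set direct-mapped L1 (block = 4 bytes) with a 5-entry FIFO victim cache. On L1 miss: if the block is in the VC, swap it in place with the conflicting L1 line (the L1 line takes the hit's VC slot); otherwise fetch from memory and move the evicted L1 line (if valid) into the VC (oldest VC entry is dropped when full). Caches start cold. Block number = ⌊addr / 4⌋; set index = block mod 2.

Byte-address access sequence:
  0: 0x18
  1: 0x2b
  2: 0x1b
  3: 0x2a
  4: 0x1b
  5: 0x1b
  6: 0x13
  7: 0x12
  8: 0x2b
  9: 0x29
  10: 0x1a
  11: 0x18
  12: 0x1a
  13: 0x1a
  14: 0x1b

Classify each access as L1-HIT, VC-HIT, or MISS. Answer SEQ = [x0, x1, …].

SEQ = [MISS, MISS, VC-HIT, VC-HIT, VC-HIT, L1-HIT, MISS, L1-HIT, VC-HIT, L1-HIT, VC-HIT, L1-HIT, L1-HIT, L1-HIT, L1-HIT]

0: 0x18 (blk 6, set 0) → MISS  vc=[]
1: 0x2b (blk 10, set 0) → MISS  vc=[6]
2: 0x1b (blk 6, set 0) → VC-HIT  vc=[10]
3: 0x2a (blk 10, set 0) → VC-HIT  vc=[6]
4: 0x1b (blk 6, set 0) → VC-HIT  vc=[10]
5: 0x1b (blk 6, set 0) → L1-HIT  vc=[10]
6: 0x13 (blk 4, set 0) → MISS  vc=[10, 6]
7: 0x12 (blk 4, set 0) → L1-HIT  vc=[10, 6]
8: 0x2b (blk 10, set 0) → VC-HIT  vc=[4, 6]
9: 0x29 (blk 10, set 0) → L1-HIT  vc=[4, 6]
10: 0x1a (blk 6, set 0) → VC-HIT  vc=[4, 10]
11: 0x18 (blk 6, set 0) → L1-HIT  vc=[4, 10]
12: 0x1a (blk 6, set 0) → L1-HIT  vc=[4, 10]
13: 0x1a (blk 6, set 0) → L1-HIT  vc=[4, 10]
14: 0x1b (blk 6, set 0) → L1-HIT  vc=[4, 10]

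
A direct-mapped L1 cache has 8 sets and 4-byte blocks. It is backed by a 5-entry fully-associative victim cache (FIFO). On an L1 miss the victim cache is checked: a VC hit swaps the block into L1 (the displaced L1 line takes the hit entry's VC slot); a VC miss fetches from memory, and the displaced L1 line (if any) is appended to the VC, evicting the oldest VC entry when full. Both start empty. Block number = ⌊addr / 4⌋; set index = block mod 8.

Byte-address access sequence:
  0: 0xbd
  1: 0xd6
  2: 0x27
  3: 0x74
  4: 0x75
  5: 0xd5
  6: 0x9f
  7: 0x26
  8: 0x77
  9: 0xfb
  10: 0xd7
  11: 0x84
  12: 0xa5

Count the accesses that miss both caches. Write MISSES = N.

MISSES = 8

0: 0xbd (blk 47, set 7) → MISS  vc=[]
1: 0xd6 (blk 53, set 5) → MISS  vc=[]
2: 0x27 (blk 9, set 1) → MISS  vc=[]
3: 0x74 (blk 29, set 5) → MISS  vc=[53]
4: 0x75 (blk 29, set 5) → L1-HIT  vc=[53]
5: 0xd5 (blk 53, set 5) → VC-HIT  vc=[29]
6: 0x9f (blk 39, set 7) → MISS  vc=[29, 47]
7: 0x26 (blk 9, set 1) → L1-HIT  vc=[29, 47]
8: 0x77 (blk 29, set 5) → VC-HIT  vc=[53, 47]
9: 0xfb (blk 62, set 6) → MISS  vc=[53, 47]
10: 0xd7 (blk 53, set 5) → VC-HIT  vc=[29, 47]
11: 0x84 (blk 33, set 1) → MISS  vc=[29, 47, 9]
12: 0xa5 (blk 41, set 1) → MISS  vc=[29, 47, 9, 33]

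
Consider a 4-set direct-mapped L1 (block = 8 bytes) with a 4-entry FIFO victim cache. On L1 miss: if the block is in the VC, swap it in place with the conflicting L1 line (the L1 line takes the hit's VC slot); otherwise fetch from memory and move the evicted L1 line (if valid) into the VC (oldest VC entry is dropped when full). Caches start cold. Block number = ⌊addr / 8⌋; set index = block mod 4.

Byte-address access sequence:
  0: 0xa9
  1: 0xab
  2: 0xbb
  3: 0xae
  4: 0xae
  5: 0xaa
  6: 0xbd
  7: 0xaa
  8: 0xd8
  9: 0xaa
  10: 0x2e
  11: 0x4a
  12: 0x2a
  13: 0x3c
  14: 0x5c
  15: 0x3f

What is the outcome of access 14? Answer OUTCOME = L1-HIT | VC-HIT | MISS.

#0 0xa9→b21/s1 MISS; vc=[]
#1 0xab→b21/s1 L1-HIT; vc=[]
#2 0xbb→b23/s3 MISS; vc=[]
#3 0xae→b21/s1 L1-HIT; vc=[]
#4 0xae→b21/s1 L1-HIT; vc=[]
#5 0xaa→b21/s1 L1-HIT; vc=[]
#6 0xbd→b23/s3 L1-HIT; vc=[]
#7 0xaa→b21/s1 L1-HIT; vc=[]
#8 0xd8→b27/s3 MISS; vc=[23]
#9 0xaa→b21/s1 L1-HIT; vc=[23]
#10 0x2e→b5/s1 MISS; vc=[23,21]
#11 0x4a→b9/s1 MISS; vc=[23,21,5]
#12 0x2a→b5/s1 VC-HIT; vc=[23,21,9]
#13 0x3c→b7/s3 MISS; vc=[23,21,9,27]
#14 0x5c→b11/s3 MISS; vc=[21,9,27,7]
#15 0x3f→b7/s3 VC-HIT; vc=[21,9,27,11]

OUTCOME = MISS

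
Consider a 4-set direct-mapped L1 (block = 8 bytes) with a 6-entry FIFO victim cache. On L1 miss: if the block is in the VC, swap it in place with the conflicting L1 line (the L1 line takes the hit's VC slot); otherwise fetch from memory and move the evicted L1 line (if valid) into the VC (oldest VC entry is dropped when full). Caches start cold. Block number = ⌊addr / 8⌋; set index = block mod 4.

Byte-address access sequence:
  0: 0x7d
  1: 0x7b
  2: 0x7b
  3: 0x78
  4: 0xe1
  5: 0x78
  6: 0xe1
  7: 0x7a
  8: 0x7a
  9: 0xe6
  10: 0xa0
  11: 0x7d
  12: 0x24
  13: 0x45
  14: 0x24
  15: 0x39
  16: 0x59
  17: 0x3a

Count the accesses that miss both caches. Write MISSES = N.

MISSES = 7

0: 0x7d (blk 15, set 3) → MISS  vc=[]
1: 0x7b (blk 15, set 3) → L1-HIT  vc=[]
2: 0x7b (blk 15, set 3) → L1-HIT  vc=[]
3: 0x78 (blk 15, set 3) → L1-HIT  vc=[]
4: 0xe1 (blk 28, set 0) → MISS  vc=[]
5: 0x78 (blk 15, set 3) → L1-HIT  vc=[]
6: 0xe1 (blk 28, set 0) → L1-HIT  vc=[]
7: 0x7a (blk 15, set 3) → L1-HIT  vc=[]
8: 0x7a (blk 15, set 3) → L1-HIT  vc=[]
9: 0xe6 (blk 28, set 0) → L1-HIT  vc=[]
10: 0xa0 (blk 20, set 0) → MISS  vc=[28]
11: 0x7d (blk 15, set 3) → L1-HIT  vc=[28]
12: 0x24 (blk 4, set 0) → MISS  vc=[28, 20]
13: 0x45 (blk 8, set 0) → MISS  vc=[28, 20, 4]
14: 0x24 (blk 4, set 0) → VC-HIT  vc=[28, 20, 8]
15: 0x39 (blk 7, set 3) → MISS  vc=[28, 20, 8, 15]
16: 0x59 (blk 11, set 3) → MISS  vc=[28, 20, 8, 15, 7]
17: 0x3a (blk 7, set 3) → VC-HIT  vc=[28, 20, 8, 15, 11]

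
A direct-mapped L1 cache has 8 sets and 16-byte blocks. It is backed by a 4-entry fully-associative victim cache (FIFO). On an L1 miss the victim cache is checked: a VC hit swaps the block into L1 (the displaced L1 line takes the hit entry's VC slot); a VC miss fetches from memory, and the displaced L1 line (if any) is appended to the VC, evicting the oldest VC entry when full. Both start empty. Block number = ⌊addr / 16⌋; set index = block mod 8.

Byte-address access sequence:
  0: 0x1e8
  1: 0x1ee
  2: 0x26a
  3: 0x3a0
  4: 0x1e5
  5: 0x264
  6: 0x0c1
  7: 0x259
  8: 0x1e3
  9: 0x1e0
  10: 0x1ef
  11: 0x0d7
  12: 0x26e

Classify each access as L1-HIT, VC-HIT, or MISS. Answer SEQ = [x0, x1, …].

SEQ = [MISS, L1-HIT, MISS, MISS, VC-HIT, VC-HIT, MISS, MISS, VC-HIT, L1-HIT, L1-HIT, MISS, VC-HIT]

#0 0x1e8→b30/s6 MISS; vc=[]
#1 0x1ee→b30/s6 L1-HIT; vc=[]
#2 0x26a→b38/s6 MISS; vc=[30]
#3 0x3a0→b58/s2 MISS; vc=[30]
#4 0x1e5→b30/s6 VC-HIT; vc=[38]
#5 0x264→b38/s6 VC-HIT; vc=[30]
#6 0xc1→b12/s4 MISS; vc=[30]
#7 0x259→b37/s5 MISS; vc=[30]
#8 0x1e3→b30/s6 VC-HIT; vc=[38]
#9 0x1e0→b30/s6 L1-HIT; vc=[38]
#10 0x1ef→b30/s6 L1-HIT; vc=[38]
#11 0xd7→b13/s5 MISS; vc=[38,37]
#12 0x26e→b38/s6 VC-HIT; vc=[30,37]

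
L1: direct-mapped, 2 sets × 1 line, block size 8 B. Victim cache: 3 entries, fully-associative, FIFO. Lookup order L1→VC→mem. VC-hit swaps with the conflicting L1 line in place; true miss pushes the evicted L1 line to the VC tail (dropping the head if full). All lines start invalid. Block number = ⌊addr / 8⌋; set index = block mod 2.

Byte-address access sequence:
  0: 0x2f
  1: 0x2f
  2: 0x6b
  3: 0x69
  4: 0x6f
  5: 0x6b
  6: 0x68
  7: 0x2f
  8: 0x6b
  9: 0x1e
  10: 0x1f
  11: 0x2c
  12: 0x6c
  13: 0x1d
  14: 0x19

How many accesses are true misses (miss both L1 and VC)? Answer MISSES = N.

#0 0x2f→b5/s1 MISS; vc=[]
#1 0x2f→b5/s1 L1-HIT; vc=[]
#2 0x6b→b13/s1 MISS; vc=[5]
#3 0x69→b13/s1 L1-HIT; vc=[5]
#4 0x6f→b13/s1 L1-HIT; vc=[5]
#5 0x6b→b13/s1 L1-HIT; vc=[5]
#6 0x68→b13/s1 L1-HIT; vc=[5]
#7 0x2f→b5/s1 VC-HIT; vc=[13]
#8 0x6b→b13/s1 VC-HIT; vc=[5]
#9 0x1e→b3/s1 MISS; vc=[5,13]
#10 0x1f→b3/s1 L1-HIT; vc=[5,13]
#11 0x2c→b5/s1 VC-HIT; vc=[3,13]
#12 0x6c→b13/s1 VC-HIT; vc=[3,5]
#13 0x1d→b3/s1 VC-HIT; vc=[13,5]
#14 0x19→b3/s1 L1-HIT; vc=[13,5]

MISSES = 3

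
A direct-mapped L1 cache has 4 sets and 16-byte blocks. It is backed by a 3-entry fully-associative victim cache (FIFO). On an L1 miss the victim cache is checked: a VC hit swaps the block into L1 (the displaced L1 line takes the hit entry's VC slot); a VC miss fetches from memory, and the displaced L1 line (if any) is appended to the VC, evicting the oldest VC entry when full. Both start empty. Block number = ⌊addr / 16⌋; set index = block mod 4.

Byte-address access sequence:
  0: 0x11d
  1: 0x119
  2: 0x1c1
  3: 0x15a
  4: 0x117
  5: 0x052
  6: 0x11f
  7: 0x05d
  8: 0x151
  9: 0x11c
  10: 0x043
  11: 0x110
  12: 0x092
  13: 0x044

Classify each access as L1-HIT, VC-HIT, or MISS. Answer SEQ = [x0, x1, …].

SEQ = [MISS, L1-HIT, MISS, MISS, VC-HIT, MISS, VC-HIT, VC-HIT, VC-HIT, VC-HIT, MISS, L1-HIT, MISS, L1-HIT]

0: 0x11d (blk 17, set 1) → MISS  vc=[]
1: 0x119 (blk 17, set 1) → L1-HIT  vc=[]
2: 0x1c1 (blk 28, set 0) → MISS  vc=[]
3: 0x15a (blk 21, set 1) → MISS  vc=[17]
4: 0x117 (blk 17, set 1) → VC-HIT  vc=[21]
5: 0x52 (blk 5, set 1) → MISS  vc=[21, 17]
6: 0x11f (blk 17, set 1) → VC-HIT  vc=[21, 5]
7: 0x5d (blk 5, set 1) → VC-HIT  vc=[21, 17]
8: 0x151 (blk 21, set 1) → VC-HIT  vc=[5, 17]
9: 0x11c (blk 17, set 1) → VC-HIT  vc=[5, 21]
10: 0x43 (blk 4, set 0) → MISS  vc=[5, 21, 28]
11: 0x110 (blk 17, set 1) → L1-HIT  vc=[5, 21, 28]
12: 0x92 (blk 9, set 1) → MISS  vc=[21, 28, 17]
13: 0x44 (blk 4, set 0) → L1-HIT  vc=[21, 28, 17]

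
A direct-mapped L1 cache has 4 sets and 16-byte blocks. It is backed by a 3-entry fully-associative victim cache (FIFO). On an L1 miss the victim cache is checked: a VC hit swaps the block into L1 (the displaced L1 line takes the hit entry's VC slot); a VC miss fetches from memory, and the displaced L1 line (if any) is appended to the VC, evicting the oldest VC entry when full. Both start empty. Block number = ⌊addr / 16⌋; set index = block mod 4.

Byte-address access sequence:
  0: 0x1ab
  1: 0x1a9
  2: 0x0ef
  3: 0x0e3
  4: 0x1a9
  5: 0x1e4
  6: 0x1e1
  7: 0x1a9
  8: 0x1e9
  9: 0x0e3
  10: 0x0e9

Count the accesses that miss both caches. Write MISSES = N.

#0 0x1ab→b26/s2 MISS; vc=[]
#1 0x1a9→b26/s2 L1-HIT; vc=[]
#2 0xef→b14/s2 MISS; vc=[26]
#3 0xe3→b14/s2 L1-HIT; vc=[26]
#4 0x1a9→b26/s2 VC-HIT; vc=[14]
#5 0x1e4→b30/s2 MISS; vc=[14,26]
#6 0x1e1→b30/s2 L1-HIT; vc=[14,26]
#7 0x1a9→b26/s2 VC-HIT; vc=[14,30]
#8 0x1e9→b30/s2 VC-HIT; vc=[14,26]
#9 0xe3→b14/s2 VC-HIT; vc=[30,26]
#10 0xe9→b14/s2 L1-HIT; vc=[30,26]

MISSES = 3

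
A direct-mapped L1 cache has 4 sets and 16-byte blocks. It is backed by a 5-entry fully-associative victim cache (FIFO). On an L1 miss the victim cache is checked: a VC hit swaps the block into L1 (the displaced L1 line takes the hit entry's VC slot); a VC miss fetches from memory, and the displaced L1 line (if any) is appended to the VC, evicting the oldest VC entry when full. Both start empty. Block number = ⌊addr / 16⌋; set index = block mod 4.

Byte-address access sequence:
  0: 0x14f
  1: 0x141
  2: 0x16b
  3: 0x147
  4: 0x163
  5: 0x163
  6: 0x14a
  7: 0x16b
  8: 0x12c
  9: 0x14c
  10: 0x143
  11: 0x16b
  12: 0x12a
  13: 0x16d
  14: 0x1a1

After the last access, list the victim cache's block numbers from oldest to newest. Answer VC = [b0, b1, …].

0: 0x14f (blk 20, set 0) → MISS  vc=[]
1: 0x141 (blk 20, set 0) → L1-HIT  vc=[]
2: 0x16b (blk 22, set 2) → MISS  vc=[]
3: 0x147 (blk 20, set 0) → L1-HIT  vc=[]
4: 0x163 (blk 22, set 2) → L1-HIT  vc=[]
5: 0x163 (blk 22, set 2) → L1-HIT  vc=[]
6: 0x14a (blk 20, set 0) → L1-HIT  vc=[]
7: 0x16b (blk 22, set 2) → L1-HIT  vc=[]
8: 0x12c (blk 18, set 2) → MISS  vc=[22]
9: 0x14c (blk 20, set 0) → L1-HIT  vc=[22]
10: 0x143 (blk 20, set 0) → L1-HIT  vc=[22]
11: 0x16b (blk 22, set 2) → VC-HIT  vc=[18]
12: 0x12a (blk 18, set 2) → VC-HIT  vc=[22]
13: 0x16d (blk 22, set 2) → VC-HIT  vc=[18]
14: 0x1a1 (blk 26, set 2) → MISS  vc=[18, 22]

VC = [18, 22]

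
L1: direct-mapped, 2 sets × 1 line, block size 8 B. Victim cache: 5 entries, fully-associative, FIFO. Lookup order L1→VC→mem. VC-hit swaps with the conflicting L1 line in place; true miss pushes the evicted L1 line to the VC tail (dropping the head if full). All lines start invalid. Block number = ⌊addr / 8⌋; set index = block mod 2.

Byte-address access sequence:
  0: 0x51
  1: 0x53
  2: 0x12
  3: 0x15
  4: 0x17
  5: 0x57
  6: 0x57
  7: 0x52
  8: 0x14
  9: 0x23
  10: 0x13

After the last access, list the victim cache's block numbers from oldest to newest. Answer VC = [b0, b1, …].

#0 0x51→b10/s0 MISS; vc=[]
#1 0x53→b10/s0 L1-HIT; vc=[]
#2 0x12→b2/s0 MISS; vc=[10]
#3 0x15→b2/s0 L1-HIT; vc=[10]
#4 0x17→b2/s0 L1-HIT; vc=[10]
#5 0x57→b10/s0 VC-HIT; vc=[2]
#6 0x57→b10/s0 L1-HIT; vc=[2]
#7 0x52→b10/s0 L1-HIT; vc=[2]
#8 0x14→b2/s0 VC-HIT; vc=[10]
#9 0x23→b4/s0 MISS; vc=[10,2]
#10 0x13→b2/s0 VC-HIT; vc=[10,4]

VC = [10, 4]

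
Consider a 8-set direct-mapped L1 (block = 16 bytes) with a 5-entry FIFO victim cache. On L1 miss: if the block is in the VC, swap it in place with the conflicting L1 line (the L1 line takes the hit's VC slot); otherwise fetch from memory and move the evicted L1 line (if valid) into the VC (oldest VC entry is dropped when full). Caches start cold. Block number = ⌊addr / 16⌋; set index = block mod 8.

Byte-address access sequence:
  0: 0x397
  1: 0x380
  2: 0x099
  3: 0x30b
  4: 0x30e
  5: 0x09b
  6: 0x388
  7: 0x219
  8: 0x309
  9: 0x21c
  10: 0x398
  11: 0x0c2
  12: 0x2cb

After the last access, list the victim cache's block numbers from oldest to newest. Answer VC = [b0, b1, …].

  [0] addr=0x397 blk=57 s=1: MISS | VC []
  [1] addr=0x380 blk=56 s=0: MISS | VC []
  [2] addr=0x99 blk=9 s=1: MISS | VC [57]
  [3] addr=0x30b blk=48 s=0: MISS | VC [57, 56]
  [4] addr=0x30e blk=48 s=0: L1-HIT | VC [57, 56]
  [5] addr=0x9b blk=9 s=1: L1-HIT | VC [57, 56]
  [6] addr=0x388 blk=56 s=0: VC-HIT | VC [57, 48]
  [7] addr=0x219 blk=33 s=1: MISS | VC [57, 48, 9]
  [8] addr=0x309 blk=48 s=0: VC-HIT | VC [57, 56, 9]
  [9] addr=0x21c blk=33 s=1: L1-HIT | VC [57, 56, 9]
  [10] addr=0x398 blk=57 s=1: VC-HIT | VC [33, 56, 9]
  [11] addr=0xc2 blk=12 s=4: MISS | VC [33, 56, 9]
  [12] addr=0x2cb blk=44 s=4: MISS | VC [33, 56, 9, 12]

VC = [33, 56, 9, 12]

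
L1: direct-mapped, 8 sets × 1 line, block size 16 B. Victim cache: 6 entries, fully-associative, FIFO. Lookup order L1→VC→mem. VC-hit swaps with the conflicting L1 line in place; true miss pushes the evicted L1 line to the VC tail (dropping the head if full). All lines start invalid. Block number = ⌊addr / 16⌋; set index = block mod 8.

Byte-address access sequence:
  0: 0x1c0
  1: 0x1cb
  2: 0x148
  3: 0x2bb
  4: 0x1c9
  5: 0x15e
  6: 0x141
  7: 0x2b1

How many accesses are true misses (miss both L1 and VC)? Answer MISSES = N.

  [0] addr=0x1c0 blk=28 s=4: MISS | VC []
  [1] addr=0x1cb blk=28 s=4: L1-HIT | VC []
  [2] addr=0x148 blk=20 s=4: MISS | VC [28]
  [3] addr=0x2bb blk=43 s=3: MISS | VC [28]
  [4] addr=0x1c9 blk=28 s=4: VC-HIT | VC [20]
  [5] addr=0x15e blk=21 s=5: MISS | VC [20]
  [6] addr=0x141 blk=20 s=4: VC-HIT | VC [28]
  [7] addr=0x2b1 blk=43 s=3: L1-HIT | VC [28]

MISSES = 4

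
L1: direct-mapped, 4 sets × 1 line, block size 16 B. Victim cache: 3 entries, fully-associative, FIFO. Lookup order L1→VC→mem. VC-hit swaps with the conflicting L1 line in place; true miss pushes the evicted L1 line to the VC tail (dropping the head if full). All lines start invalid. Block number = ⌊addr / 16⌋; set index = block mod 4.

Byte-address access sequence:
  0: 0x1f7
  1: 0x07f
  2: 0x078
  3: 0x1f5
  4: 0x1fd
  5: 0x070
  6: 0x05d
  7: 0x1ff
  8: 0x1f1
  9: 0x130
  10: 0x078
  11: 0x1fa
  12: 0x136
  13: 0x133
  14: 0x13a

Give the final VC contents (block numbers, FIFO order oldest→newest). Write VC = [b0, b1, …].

VC = [31, 7]

0: 0x1f7 (blk 31, set 3) → MISS  vc=[]
1: 0x7f (blk 7, set 3) → MISS  vc=[31]
2: 0x78 (blk 7, set 3) → L1-HIT  vc=[31]
3: 0x1f5 (blk 31, set 3) → VC-HIT  vc=[7]
4: 0x1fd (blk 31, set 3) → L1-HIT  vc=[7]
5: 0x70 (blk 7, set 3) → VC-HIT  vc=[31]
6: 0x5d (blk 5, set 1) → MISS  vc=[31]
7: 0x1ff (blk 31, set 3) → VC-HIT  vc=[7]
8: 0x1f1 (blk 31, set 3) → L1-HIT  vc=[7]
9: 0x130 (blk 19, set 3) → MISS  vc=[7, 31]
10: 0x78 (blk 7, set 3) → VC-HIT  vc=[19, 31]
11: 0x1fa (blk 31, set 3) → VC-HIT  vc=[19, 7]
12: 0x136 (blk 19, set 3) → VC-HIT  vc=[31, 7]
13: 0x133 (blk 19, set 3) → L1-HIT  vc=[31, 7]
14: 0x13a (blk 19, set 3) → L1-HIT  vc=[31, 7]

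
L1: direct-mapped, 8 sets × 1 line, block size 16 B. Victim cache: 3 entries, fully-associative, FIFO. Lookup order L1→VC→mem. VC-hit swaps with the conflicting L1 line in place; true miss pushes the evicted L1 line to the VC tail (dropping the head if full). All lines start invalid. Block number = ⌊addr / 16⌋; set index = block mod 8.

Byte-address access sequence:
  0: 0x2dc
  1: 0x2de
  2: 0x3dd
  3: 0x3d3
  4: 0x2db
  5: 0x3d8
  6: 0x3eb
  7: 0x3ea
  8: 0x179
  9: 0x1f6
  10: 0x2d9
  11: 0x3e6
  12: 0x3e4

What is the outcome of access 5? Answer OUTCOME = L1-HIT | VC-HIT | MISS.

OUTCOME = VC-HIT

#0 0x2dc→b45/s5 MISS; vc=[]
#1 0x2de→b45/s5 L1-HIT; vc=[]
#2 0x3dd→b61/s5 MISS; vc=[45]
#3 0x3d3→b61/s5 L1-HIT; vc=[45]
#4 0x2db→b45/s5 VC-HIT; vc=[61]
#5 0x3d8→b61/s5 VC-HIT; vc=[45]
#6 0x3eb→b62/s6 MISS; vc=[45]
#7 0x3ea→b62/s6 L1-HIT; vc=[45]
#8 0x179→b23/s7 MISS; vc=[45]
#9 0x1f6→b31/s7 MISS; vc=[45,23]
#10 0x2d9→b45/s5 VC-HIT; vc=[61,23]
#11 0x3e6→b62/s6 L1-HIT; vc=[61,23]
#12 0x3e4→b62/s6 L1-HIT; vc=[61,23]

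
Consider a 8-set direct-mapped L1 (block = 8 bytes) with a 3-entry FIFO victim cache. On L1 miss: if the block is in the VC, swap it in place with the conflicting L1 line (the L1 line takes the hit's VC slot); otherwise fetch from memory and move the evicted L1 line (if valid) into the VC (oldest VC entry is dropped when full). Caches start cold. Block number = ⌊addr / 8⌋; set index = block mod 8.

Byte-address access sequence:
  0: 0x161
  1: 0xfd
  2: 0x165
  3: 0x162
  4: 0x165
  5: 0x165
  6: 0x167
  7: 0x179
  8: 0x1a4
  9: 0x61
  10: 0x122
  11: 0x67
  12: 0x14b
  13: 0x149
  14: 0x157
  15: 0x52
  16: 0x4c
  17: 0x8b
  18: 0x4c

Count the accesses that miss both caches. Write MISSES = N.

MISSES = 11

#0 0x161→b44/s4 MISS; vc=[]
#1 0xfd→b31/s7 MISS; vc=[]
#2 0x165→b44/s4 L1-HIT; vc=[]
#3 0x162→b44/s4 L1-HIT; vc=[]
#4 0x165→b44/s4 L1-HIT; vc=[]
#5 0x165→b44/s4 L1-HIT; vc=[]
#6 0x167→b44/s4 L1-HIT; vc=[]
#7 0x179→b47/s7 MISS; vc=[31]
#8 0x1a4→b52/s4 MISS; vc=[31,44]
#9 0x61→b12/s4 MISS; vc=[31,44,52]
#10 0x122→b36/s4 MISS; vc=[44,52,12]
#11 0x67→b12/s4 VC-HIT; vc=[44,52,36]
#12 0x14b→b41/s1 MISS; vc=[44,52,36]
#13 0x149→b41/s1 L1-HIT; vc=[44,52,36]
#14 0x157→b42/s2 MISS; vc=[44,52,36]
#15 0x52→b10/s2 MISS; vc=[52,36,42]
#16 0x4c→b9/s1 MISS; vc=[36,42,41]
#17 0x8b→b17/s1 MISS; vc=[42,41,9]
#18 0x4c→b9/s1 VC-HIT; vc=[42,41,17]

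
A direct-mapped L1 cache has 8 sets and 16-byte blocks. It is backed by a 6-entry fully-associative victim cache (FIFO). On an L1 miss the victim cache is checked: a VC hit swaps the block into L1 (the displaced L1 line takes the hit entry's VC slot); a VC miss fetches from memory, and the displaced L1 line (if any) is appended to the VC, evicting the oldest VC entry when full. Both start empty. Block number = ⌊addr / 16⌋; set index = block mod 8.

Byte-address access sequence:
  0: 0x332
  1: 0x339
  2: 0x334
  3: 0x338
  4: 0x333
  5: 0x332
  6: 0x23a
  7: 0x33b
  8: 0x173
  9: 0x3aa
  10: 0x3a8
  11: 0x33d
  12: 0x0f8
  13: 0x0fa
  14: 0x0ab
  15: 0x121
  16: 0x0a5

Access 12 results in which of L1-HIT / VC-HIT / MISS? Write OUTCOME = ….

  [0] addr=0x332 blk=51 s=3: MISS | VC []
  [1] addr=0x339 blk=51 s=3: L1-HIT | VC []
  [2] addr=0x334 blk=51 s=3: L1-HIT | VC []
  [3] addr=0x338 blk=51 s=3: L1-HIT | VC []
  [4] addr=0x333 blk=51 s=3: L1-HIT | VC []
  [5] addr=0x332 blk=51 s=3: L1-HIT | VC []
  [6] addr=0x23a blk=35 s=3: MISS | VC [51]
  [7] addr=0x33b blk=51 s=3: VC-HIT | VC [35]
  [8] addr=0x173 blk=23 s=7: MISS | VC [35]
  [9] addr=0x3aa blk=58 s=2: MISS | VC [35]
  [10] addr=0x3a8 blk=58 s=2: L1-HIT | VC [35]
  [11] addr=0x33d blk=51 s=3: L1-HIT | VC [35]
  [12] addr=0xf8 blk=15 s=7: MISS | VC [35, 23]
  [13] addr=0xfa blk=15 s=7: L1-HIT | VC [35, 23]
  [14] addr=0xab blk=10 s=2: MISS | VC [35, 23, 58]
  [15] addr=0x121 blk=18 s=2: MISS | VC [35, 23, 58, 10]
  [16] addr=0xa5 blk=10 s=2: VC-HIT | VC [35, 23, 58, 18]

OUTCOME = MISS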